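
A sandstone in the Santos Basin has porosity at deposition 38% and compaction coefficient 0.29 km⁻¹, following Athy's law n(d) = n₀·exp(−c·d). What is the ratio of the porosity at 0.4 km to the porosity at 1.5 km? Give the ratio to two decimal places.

1.38

n(d₁)/n(d₂) = e^(−c·d₁)/e^(−c·d₂) = e^{c(d₂−d₁)}
= exp(0.29 × 1.1) = exp(0.319) = 1.3758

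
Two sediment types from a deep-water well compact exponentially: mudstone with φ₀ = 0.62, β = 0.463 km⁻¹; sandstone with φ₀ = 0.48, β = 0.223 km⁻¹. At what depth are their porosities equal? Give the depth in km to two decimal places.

Set φ₀ₐ e^(−βₐz) = φ₀ᵦ e^(−βᵦz) ⇒ ln(φ₀ₐ/φ₀ᵦ) = (βₐ − βᵦ)·z
z = ln(0.62/0.48) / (0.463 − 0.223) = 0.2559 / 0.24 = 1.066 km

1.07 km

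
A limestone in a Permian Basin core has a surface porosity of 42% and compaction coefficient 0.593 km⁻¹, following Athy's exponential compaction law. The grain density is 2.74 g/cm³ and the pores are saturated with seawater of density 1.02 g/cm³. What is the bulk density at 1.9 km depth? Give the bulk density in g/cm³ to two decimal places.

Porosity at depth: φ = 0.42·exp(−0.593×1.9) = 0.42×0.3241 = 0.1361
Bulk density: ρ_b = (1−φ)ρ_g + φ·ρ_f = 0.8639×2.74 + 0.1361×1.02
       = 2.367 + 0.139 = 2.506 g/cm³

2.51 g/cm³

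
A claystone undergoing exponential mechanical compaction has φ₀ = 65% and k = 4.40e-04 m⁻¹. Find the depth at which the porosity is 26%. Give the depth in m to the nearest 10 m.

2080 m

Working in km (1 km = 1000 m; k in km⁻¹ = k in m⁻¹ × 1000):
Invert Athy's law: d = ln(φ₀/φ) / k
d = ln(0.65/0.26) / 0.44 = ln(2.5) / 0.44 = 0.9163 / 0.44 = 2.082 km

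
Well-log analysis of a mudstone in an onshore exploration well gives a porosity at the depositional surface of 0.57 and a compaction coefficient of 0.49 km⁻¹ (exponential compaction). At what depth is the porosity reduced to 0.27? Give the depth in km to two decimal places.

1.52 km

Invert Athy's law: z = ln(φ₀/φ) / β
z = ln(0.57/0.27) / 0.49 = ln(2.111) / 0.49 = 0.7472 / 0.49 = 1.525 km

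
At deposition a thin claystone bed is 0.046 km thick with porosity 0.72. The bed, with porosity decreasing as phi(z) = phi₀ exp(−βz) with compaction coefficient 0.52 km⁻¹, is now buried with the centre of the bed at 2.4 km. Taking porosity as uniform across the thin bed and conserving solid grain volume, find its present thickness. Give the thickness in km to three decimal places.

Porosity at 2.4 km: phi = 0.72·exp(−0.52×2.4) = 0.2067
Solid-volume conservation: h(1−phi) = h₀(1−phi₀) ⇒ h = h₀·(1−phi₀)/(1−phi)
h = 0.046 × (1 − 0.72)/(1 − 0.2067) = 0.046 × 0.3530 = 0.0162 km

0.016 km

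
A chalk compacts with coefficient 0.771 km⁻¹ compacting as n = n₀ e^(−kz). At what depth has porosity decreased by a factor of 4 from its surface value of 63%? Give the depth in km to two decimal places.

n/n₀ = 1/4 ⇒ exp(−k·z) = 1/4 ⇒ z = ln(4) / k
z = 1.3863 / 0.771 = 1.798 km

1.80 km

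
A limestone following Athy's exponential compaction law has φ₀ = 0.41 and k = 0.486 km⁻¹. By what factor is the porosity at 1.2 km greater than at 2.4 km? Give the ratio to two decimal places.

φ(d₁)/φ(d₂) = e^(−k·d₁)/e^(−k·d₂) = e^{k(d₂−d₁)}
= exp(0.486 × 1.2) = exp(0.5832) = 1.7918

1.79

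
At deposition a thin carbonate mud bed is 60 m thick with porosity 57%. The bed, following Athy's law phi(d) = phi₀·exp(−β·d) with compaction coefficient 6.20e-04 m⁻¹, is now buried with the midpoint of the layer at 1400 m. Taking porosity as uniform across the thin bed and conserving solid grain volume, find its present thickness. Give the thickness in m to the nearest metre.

34 m

Working in km (1 km = 1000 m; β in km⁻¹ = β in m⁻¹ × 1000):
Porosity at 1.4 km: phi = 0.57·exp(−0.62×1.4) = 0.2393
Solid-volume conservation: h(1−phi) = h₀(1−phi₀) ⇒ h = h₀·(1−phi₀)/(1−phi)
h = 0.06 × (1 − 0.57)/(1 − 0.2393) = 0.06 × 0.5653 = 0.0339 km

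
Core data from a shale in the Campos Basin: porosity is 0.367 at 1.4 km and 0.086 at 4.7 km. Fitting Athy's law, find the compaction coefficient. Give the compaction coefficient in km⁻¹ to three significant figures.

Athy: phi(z) = phi₀ e^(−βz) ⇒ phi₁/phi₂ = e^{β(z₂−z₁)} ⇒ β = ln(phi₁/phi₂)/(z₂−z₁)
β = ln(0.367/0.086) / (4.7 − 1.4) = ln(4.267) / 3.3 = 1.4510 / 3.3 = 0.4397 km⁻¹

0.440 km⁻¹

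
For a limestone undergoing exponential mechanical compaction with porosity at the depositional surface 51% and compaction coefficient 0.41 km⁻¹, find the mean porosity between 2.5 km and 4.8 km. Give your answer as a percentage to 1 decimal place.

⟨phi⟩ = (1/(Z₂−Z₁)) ∫ phi₀ e^(−βZ) dZ = phi₀·(e^(−β·Z₁) − e^(−β·Z₂)) / (β·(Z₂−Z₁))
e^(−0.41×2.5) = 0.3588; e^(−0.41×4.8) = 0.1397
⟨phi⟩ = 0.51 × (0.3588 − 0.1397) / (0.41 × 2.3) = 0.51 × 0.2323 = 0.1185

11.8%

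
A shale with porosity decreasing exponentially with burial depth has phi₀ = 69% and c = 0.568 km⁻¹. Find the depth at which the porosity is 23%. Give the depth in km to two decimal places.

Invert Athy's law: Z = ln(phi₀/phi) / c
Z = ln(0.69/0.23) / 0.568 = ln(3) / 0.568 = 1.0986 / 0.568 = 1.934 km

1.93 km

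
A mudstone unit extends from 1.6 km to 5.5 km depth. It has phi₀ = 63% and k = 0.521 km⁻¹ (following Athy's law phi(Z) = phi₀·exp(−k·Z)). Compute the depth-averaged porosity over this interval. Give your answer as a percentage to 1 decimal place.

11.7%

⟨phi⟩ = (1/(Z₂−Z₁)) ∫ phi₀ e^(−kZ) dZ = phi₀·(e^(−k·Z₁) − e^(−k·Z₂)) / (k·(Z₂−Z₁))
e^(−0.521×1.6) = 0.4345; e^(−0.521×5.5) = 0.0570
⟨phi⟩ = 0.63 × (0.4345 − 0.0570) / (0.521 × 3.9) = 0.63 × 0.1858 = 0.1171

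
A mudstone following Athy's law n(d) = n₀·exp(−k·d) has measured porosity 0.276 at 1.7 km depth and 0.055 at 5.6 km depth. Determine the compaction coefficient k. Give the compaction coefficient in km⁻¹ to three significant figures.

Athy: n(d) = n₀ e^(−kd) ⇒ n₁/n₂ = e^{k(d₂−d₁)} ⇒ k = ln(n₁/n₂)/(d₂−d₁)
k = ln(0.276/0.055) / (5.6 − 1.7) = ln(5.018) / 3.9 = 1.6131 / 3.9 = 0.4136 km⁻¹

0.414 km⁻¹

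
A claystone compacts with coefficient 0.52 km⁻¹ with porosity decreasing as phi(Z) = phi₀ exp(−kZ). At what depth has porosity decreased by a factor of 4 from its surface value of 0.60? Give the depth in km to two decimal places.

2.67 km

phi/phi₀ = 1/4 ⇒ exp(−k·Z) = 1/4 ⇒ Z = ln(4) / k
Z = 1.3863 / 0.52 = 2.666 km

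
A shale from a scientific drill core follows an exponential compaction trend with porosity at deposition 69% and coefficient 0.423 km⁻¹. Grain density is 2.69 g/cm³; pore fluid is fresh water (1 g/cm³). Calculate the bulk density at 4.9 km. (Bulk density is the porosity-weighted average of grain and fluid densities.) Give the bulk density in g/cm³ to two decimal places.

Porosity at depth: n = 0.69·exp(−0.423×4.9) = 0.69×0.1258 = 0.0868
Bulk density: ρ_b = (1−n)ρ_g + n·ρ_f = 0.9132×2.69 + 0.0868×1
       = 2.456 + 0.087 = 2.543 g/cm³

2.54 g/cm³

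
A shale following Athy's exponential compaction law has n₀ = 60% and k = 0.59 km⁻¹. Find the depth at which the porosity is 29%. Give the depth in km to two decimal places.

Invert Athy's law: Z = ln(n₀/n) / k
Z = ln(0.6/0.29) / 0.59 = ln(2.069) / 0.59 = 0.7270 / 0.59 = 1.232 km

1.23 km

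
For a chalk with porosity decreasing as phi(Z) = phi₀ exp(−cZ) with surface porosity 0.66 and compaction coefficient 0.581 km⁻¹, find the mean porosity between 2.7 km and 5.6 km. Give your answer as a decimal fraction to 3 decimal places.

0.066

⟨phi⟩ = (1/(Z₂−Z₁)) ∫ phi₀ e^(−cZ) dZ = phi₀·(e^(−c·Z₁) − e^(−c·Z₂)) / (c·(Z₂−Z₁))
e^(−0.581×2.7) = 0.2083; e^(−0.581×5.6) = 0.0386
⟨phi⟩ = 0.66 × (0.2083 − 0.0386) / (0.581 × 2.9) = 0.66 × 0.1007 = 0.0665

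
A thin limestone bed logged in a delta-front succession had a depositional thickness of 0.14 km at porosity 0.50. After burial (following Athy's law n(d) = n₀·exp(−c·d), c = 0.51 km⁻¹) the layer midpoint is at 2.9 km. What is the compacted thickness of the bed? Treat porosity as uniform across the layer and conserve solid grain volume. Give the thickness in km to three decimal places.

0.079 km

Porosity at 2.9 km: n = 0.5·exp(−0.51×2.9) = 0.1139
Solid-volume conservation: h(1−n) = h₀(1−n₀) ⇒ h = h₀·(1−n₀)/(1−n)
h = 0.14 × (1 − 0.5)/(1 − 0.1139) = 0.14 × 0.5643 = 0.0790 km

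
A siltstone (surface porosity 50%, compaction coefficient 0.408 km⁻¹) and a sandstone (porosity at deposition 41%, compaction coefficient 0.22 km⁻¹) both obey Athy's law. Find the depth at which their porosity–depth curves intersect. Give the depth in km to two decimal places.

Set phi₀ₐ e^(−βₐZ) = phi₀ᵦ e^(−βᵦZ) ⇒ ln(phi₀ₐ/phi₀ᵦ) = (βₐ − βᵦ)·Z
Z = ln(0.5/0.41) / (0.408 − 0.22) = 0.1985 / 0.188 = 1.056 km

1.06 km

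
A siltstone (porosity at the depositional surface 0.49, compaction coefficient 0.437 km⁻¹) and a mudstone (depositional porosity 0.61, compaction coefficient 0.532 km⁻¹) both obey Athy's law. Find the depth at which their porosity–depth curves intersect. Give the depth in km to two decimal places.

Set n₀ₐ e^(−βₐZ) = n₀ᵦ e^(−βᵦZ) ⇒ ln(n₀ₐ/n₀ᵦ) = (βₐ − βᵦ)·Z
Z = ln(0.49/0.61) / (0.437 − 0.532) = -0.2191 / -0.095 = 2.306 km

2.31 km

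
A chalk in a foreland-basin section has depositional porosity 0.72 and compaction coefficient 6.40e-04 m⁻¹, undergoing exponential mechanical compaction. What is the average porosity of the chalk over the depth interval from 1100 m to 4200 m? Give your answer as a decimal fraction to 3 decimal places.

Working in km (1 km = 1000 m; β in km⁻¹ = β in m⁻¹ × 1000):
⟨phi⟩ = (1/(Z₂−Z₁)) ∫ phi₀ e^(−βZ) dZ = phi₀·(e^(−β·Z₁) − e^(−β·Z₂)) / (β·(Z₂−Z₁))
e^(−0.64×1.1) = 0.4946; e^(−0.64×4.2) = 0.0680
⟨phi⟩ = 0.72 × (0.4946 − 0.0680) / (0.64 × 3.1) = 0.72 × 0.2150 = 0.1548

0.155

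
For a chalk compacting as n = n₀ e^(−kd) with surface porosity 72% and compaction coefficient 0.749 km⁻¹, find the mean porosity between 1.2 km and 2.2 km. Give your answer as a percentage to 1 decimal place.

20.6%

⟨n⟩ = (1/(d₂−d₁)) ∫ n₀ e^(−kd) dd = n₀·(e^(−k·d₁) − e^(−k·d₂)) / (k·(d₂−d₁))
e^(−0.749×1.2) = 0.4071; e^(−0.749×2.2) = 0.1925
⟨n⟩ = 0.72 × (0.4071 − 0.1925) / (0.749 × 1) = 0.72 × 0.2865 = 0.2063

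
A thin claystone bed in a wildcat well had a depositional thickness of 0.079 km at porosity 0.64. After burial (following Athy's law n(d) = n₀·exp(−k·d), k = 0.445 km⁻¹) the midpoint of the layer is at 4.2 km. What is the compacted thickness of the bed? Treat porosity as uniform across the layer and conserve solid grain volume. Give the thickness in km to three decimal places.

0.032 km

Porosity at 4.2 km: n = 0.64·exp(−0.445×4.2) = 0.0987
Solid-volume conservation: h(1−n) = h₀(1−n₀) ⇒ h = h₀·(1−n₀)/(1−n)
h = 0.079 × (1 − 0.64)/(1 − 0.0987) = 0.079 × 0.3994 = 0.0316 km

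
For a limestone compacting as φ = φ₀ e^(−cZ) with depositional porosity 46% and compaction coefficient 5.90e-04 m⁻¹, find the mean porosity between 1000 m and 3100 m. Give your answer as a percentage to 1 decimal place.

14.6%

Working in km (1 km = 1000 m; c in km⁻¹ = c in m⁻¹ × 1000):
⟨φ⟩ = (1/(Z₂−Z₁)) ∫ φ₀ e^(−cZ) dZ = φ₀·(e^(−c·Z₁) − e^(−c·Z₂)) / (c·(Z₂−Z₁))
e^(−0.59×1) = 0.5543; e^(−0.59×3.1) = 0.1606
⟨φ⟩ = 0.46 × (0.5543 − 0.1606) / (0.59 × 2.1) = 0.46 × 0.3178 = 0.1462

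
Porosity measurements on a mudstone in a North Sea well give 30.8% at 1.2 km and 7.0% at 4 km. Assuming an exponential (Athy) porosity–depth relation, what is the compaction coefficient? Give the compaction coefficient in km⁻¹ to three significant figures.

0.529 km⁻¹

Athy: n(d) = n₀ e^(−cd) ⇒ n₁/n₂ = e^{c(d₂−d₁)} ⇒ c = ln(n₁/n₂)/(d₂−d₁)
c = ln(0.308/0.07) / (4 − 1.2) = ln(4.4) / 2.8 = 1.4816 / 2.8 = 0.5291 km⁻¹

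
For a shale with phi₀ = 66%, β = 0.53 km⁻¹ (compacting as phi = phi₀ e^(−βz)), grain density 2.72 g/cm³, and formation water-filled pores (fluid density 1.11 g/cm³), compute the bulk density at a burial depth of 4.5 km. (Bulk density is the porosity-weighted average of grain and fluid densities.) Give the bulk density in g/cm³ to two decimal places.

2.62 g/cm³

Porosity at depth: phi = 0.66·exp(−0.53×4.5) = 0.66×0.0921 = 0.0608
Bulk density: ρ_b = (1−phi)ρ_g + phi·ρ_f = 0.9392×2.72 + 0.0608×1.11
       = 2.555 + 0.067 = 2.622 g/cm³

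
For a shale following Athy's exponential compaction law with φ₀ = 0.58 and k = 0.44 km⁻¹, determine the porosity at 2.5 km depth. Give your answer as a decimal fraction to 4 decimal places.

0.1931

φ = φ₀·exp(−k·d) = 0.58 × exp(−0.44 × 2.5) = 0.58 × exp(−1.1)
  = 0.58 × 0.3329 = 0.1931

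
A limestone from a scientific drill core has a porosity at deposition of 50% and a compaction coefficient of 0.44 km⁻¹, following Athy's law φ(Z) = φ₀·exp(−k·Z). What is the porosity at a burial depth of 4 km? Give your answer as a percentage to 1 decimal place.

8.6%

φ = φ₀·exp(−k·Z) = 0.5 × exp(−0.44 × 4) = 0.5 × exp(−1.76)
  = 0.5 × 0.1720 = 0.0860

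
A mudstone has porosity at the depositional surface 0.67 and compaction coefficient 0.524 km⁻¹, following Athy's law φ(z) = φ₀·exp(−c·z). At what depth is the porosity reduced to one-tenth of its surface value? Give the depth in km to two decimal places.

φ/φ₀ = 1/10 ⇒ exp(−c·z) = 1/10 ⇒ z = ln(10) / c
z = 2.3026 / 0.524 = 4.394 km

4.39 km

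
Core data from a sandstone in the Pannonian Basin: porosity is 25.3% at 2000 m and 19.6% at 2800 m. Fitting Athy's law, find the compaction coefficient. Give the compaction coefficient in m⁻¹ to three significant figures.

Working in km (1 km = 1000 m; k in km⁻¹ = k in m⁻¹ × 1000):
Athy: n(Z) = n₀ e^(−kZ) ⇒ n₁/n₂ = e^{k(Z₂−Z₁)} ⇒ k = ln(n₁/n₂)/(Z₂−Z₁)
k = ln(0.253/0.196) / (2.8 − 2) = ln(1.291) / 0.8 = 0.2553 / 0.8 = 0.3191 km⁻¹

0.000319 m⁻¹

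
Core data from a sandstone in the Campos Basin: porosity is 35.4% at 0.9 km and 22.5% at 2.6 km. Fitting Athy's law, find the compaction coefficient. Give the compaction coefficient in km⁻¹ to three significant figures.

Athy: phi(z) = phi₀ e^(−kz) ⇒ phi₁/phi₂ = e^{k(z₂−z₁)} ⇒ k = ln(phi₁/phi₂)/(z₂−z₁)
k = ln(0.354/0.225) / (2.6 − 0.9) = ln(1.573) / 1.7 = 0.4532 / 1.7 = 0.2666 km⁻¹

0.267 km⁻¹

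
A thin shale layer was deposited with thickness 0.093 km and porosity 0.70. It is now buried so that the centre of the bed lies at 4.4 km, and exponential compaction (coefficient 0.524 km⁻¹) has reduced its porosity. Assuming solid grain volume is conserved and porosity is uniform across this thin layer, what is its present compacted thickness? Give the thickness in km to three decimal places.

Porosity at 4.4 km: n = 0.7·exp(−0.524×4.4) = 0.0698
Solid-volume conservation: h(1−n) = h₀(1−n₀) ⇒ h = h₀·(1−n₀)/(1−n)
h = 0.093 × (1 − 0.7)/(1 − 0.0698) = 0.093 × 0.3225 = 0.0300 km

0.030 km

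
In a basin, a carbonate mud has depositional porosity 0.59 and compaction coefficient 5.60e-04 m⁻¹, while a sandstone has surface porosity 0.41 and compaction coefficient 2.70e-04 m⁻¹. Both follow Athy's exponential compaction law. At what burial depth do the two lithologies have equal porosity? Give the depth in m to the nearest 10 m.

Working in km (1 km = 1000 m; k in km⁻¹ = k in m⁻¹ × 1000):
Set φ₀ₐ e^(−kₐd) = φ₀ᵦ e^(−kᵦd) ⇒ ln(φ₀ₐ/φ₀ᵦ) = (kₐ − kᵦ)·d
d = ln(0.59/0.41) / (0.56 − 0.27) = 0.3640 / 0.29 = 1.255 km

1260 m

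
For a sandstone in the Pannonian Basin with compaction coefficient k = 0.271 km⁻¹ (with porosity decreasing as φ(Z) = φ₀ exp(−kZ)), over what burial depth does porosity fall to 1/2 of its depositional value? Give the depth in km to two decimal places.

φ/φ₀ = 1/2 ⇒ exp(−k·Z) = 1/2 ⇒ Z = ln(2) / k
Z = 0.6931 / 0.271 = 2.558 km

2.56 km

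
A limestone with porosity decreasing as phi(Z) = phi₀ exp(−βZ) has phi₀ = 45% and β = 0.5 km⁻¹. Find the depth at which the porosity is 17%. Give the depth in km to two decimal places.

Invert Athy's law: Z = ln(phi₀/phi) / β
Z = ln(0.45/0.17) / 0.5 = ln(2.647) / 0.5 = 0.9734 / 0.5 = 1.947 km

1.95 km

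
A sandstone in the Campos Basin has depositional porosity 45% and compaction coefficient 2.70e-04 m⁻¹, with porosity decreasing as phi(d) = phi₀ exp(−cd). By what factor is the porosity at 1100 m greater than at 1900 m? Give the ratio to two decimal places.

1.24

Working in km (1 km = 1000 m; c in km⁻¹ = c in m⁻¹ × 1000):
phi(d₁)/phi(d₂) = e^(−c·d₁)/e^(−c·d₂) = e^{c(d₂−d₁)}
= exp(0.27 × 0.8) = exp(0.216) = 1.2411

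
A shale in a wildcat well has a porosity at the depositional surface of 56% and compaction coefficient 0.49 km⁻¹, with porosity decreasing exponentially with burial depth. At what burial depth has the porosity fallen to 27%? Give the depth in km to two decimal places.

Invert Athy's law: z = ln(n₀/n) / β
z = ln(0.56/0.27) / 0.49 = ln(2.074) / 0.49 = 0.7295 / 0.49 = 1.489 km

1.49 km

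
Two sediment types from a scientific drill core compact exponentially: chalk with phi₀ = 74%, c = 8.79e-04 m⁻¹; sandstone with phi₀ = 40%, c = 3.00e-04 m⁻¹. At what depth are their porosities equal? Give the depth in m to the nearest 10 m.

Working in km (1 km = 1000 m; c in km⁻¹ = c in m⁻¹ × 1000):
Set phi₀ₐ e^(−cₐZ) = phi₀ᵦ e^(−cᵦZ) ⇒ ln(phi₀ₐ/phi₀ᵦ) = (cₐ − cᵦ)·Z
Z = ln(0.74/0.4) / (0.879 − 0.3) = 0.6152 / 0.579 = 1.062 km

1060 m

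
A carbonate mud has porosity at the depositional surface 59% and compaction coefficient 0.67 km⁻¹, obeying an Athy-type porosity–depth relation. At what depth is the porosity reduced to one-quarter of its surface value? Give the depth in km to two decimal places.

2.07 km

φ/φ₀ = 1/4 ⇒ exp(−k·Z) = 1/4 ⇒ Z = ln(4) / k
Z = 1.3863 / 0.67 = 2.069 km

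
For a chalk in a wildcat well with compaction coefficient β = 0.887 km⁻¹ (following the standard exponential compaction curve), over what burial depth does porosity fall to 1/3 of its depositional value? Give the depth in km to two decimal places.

phi/phi₀ = 1/3 ⇒ exp(−β·Z) = 1/3 ⇒ Z = ln(3) / β
Z = 1.0986 / 0.887 = 1.239 km

1.24 km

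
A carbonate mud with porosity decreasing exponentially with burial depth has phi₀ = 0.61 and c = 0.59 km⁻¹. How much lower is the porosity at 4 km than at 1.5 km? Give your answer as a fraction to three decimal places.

0.194

phi(1.5) = 0.61·e^(−0.59×1.5) = 0.2518
phi(4) = 0.61·e^(−0.59×4) = 0.0576
Δphi = 0.2518 − 0.0576 = 0.1942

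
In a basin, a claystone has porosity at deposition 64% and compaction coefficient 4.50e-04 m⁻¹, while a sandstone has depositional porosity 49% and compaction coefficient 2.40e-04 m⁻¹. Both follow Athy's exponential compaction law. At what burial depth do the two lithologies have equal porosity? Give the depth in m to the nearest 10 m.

1270 m

Working in km (1 km = 1000 m; k in km⁻¹ = k in m⁻¹ × 1000):
Set φ₀ₐ e^(−kₐz) = φ₀ᵦ e^(−kᵦz) ⇒ ln(φ₀ₐ/φ₀ᵦ) = (kₐ − kᵦ)·z
z = ln(0.64/0.49) / (0.45 − 0.24) = 0.2671 / 0.21 = 1.272 km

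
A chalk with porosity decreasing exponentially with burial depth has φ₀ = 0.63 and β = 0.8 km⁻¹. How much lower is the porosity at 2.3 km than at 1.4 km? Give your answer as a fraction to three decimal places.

φ(1.4) = 0.63·e^(−0.8×1.4) = 0.2056
φ(2.3) = 0.63·e^(−0.8×2.3) = 0.1001
Δφ = 0.2056 − 0.1001 = 0.1055

0.106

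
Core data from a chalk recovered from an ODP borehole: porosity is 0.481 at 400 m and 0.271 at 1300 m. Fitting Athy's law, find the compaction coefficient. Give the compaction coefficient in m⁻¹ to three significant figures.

0.000637 m⁻¹

Working in km (1 km = 1000 m; c in km⁻¹ = c in m⁻¹ × 1000):
Athy: n(d) = n₀ e^(−cd) ⇒ n₁/n₂ = e^{c(d₂−d₁)} ⇒ c = ln(n₁/n₂)/(d₂−d₁)
c = ln(0.481/0.271) / (1.3 − 0.4) = ln(1.775) / 0.9 = 0.5737 / 0.9 = 0.6375 km⁻¹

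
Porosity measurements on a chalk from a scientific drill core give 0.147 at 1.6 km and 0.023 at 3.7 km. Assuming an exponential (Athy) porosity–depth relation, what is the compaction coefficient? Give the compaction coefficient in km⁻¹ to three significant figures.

0.883 km⁻¹

Athy: phi(z) = phi₀ e^(−cz) ⇒ phi₁/phi₂ = e^{c(z₂−z₁)} ⇒ c = ln(phi₁/phi₂)/(z₂−z₁)
c = ln(0.147/0.023) / (3.7 − 1.6) = ln(6.391) / 2.1 = 1.8549 / 2.1 = 0.8833 km⁻¹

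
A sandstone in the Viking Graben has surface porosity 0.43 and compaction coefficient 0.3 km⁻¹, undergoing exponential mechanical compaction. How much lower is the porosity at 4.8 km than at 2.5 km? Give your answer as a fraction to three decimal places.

n(2.5) = 0.43·e^(−0.3×2.5) = 0.2031
n(4.8) = 0.43·e^(−0.3×4.8) = 0.1019
Δn = 0.2031 − 0.1019 = 0.1012

0.101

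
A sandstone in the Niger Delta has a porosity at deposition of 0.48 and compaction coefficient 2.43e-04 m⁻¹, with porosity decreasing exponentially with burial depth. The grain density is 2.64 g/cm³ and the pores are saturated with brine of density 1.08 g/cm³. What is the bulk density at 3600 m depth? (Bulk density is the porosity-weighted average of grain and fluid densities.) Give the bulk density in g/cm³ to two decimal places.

2.33 g/cm³

Working in km (1 km = 1000 m; k in km⁻¹ = k in m⁻¹ × 1000):
Porosity at depth: phi = 0.48·exp(−0.243×3.6) = 0.48×0.4169 = 0.2001
Bulk density: ρ_b = (1−phi)ρ_g + phi·ρ_f = 0.7999×2.64 + 0.2001×1.08
       = 2.112 + 0.216 = 2.328 g/cm³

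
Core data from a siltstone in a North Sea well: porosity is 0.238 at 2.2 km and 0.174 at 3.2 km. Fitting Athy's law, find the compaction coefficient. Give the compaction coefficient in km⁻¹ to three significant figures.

Athy: φ(d) = φ₀ e^(−kd) ⇒ φ₁/φ₂ = e^{k(d₂−d₁)} ⇒ k = ln(φ₁/φ₂)/(d₂−d₁)
k = ln(0.238/0.174) / (3.2 − 2.2) = ln(1.368) / 1 = 0.3132 / 1 = 0.3132 km⁻¹

0.313 km⁻¹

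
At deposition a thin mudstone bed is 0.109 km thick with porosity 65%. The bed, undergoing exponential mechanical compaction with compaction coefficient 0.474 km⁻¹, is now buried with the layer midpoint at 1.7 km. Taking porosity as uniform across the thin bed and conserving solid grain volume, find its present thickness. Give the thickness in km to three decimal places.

0.054 km

Porosity at 1.7 km: φ = 0.65·exp(−0.474×1.7) = 0.2904
Solid-volume conservation: h(1−φ) = h₀(1−φ₀) ⇒ h = h₀·(1−φ₀)/(1−φ)
h = 0.109 × (1 − 0.65)/(1 − 0.2904) = 0.109 × 0.4932 = 0.0538 km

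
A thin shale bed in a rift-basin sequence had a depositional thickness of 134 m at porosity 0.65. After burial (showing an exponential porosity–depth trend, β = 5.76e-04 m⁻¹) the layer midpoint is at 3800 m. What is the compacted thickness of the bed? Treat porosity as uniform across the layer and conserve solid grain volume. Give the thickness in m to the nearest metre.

Working in km (1 km = 1000 m; β in km⁻¹ = β in m⁻¹ × 1000):
Porosity at 3.8 km: phi = 0.65·exp(−0.576×3.8) = 0.0728
Solid-volume conservation: h(1−phi) = h₀(1−phi₀) ⇒ h = h₀·(1−phi₀)/(1−phi)
h = 0.134 × (1 − 0.65)/(1 − 0.0728) = 0.134 × 0.3775 = 0.0506 km

51 m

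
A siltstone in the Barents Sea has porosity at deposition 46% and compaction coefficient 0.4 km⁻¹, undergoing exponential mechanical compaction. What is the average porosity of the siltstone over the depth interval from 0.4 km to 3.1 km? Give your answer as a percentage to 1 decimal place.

24.0%

⟨phi⟩ = (1/(d₂−d₁)) ∫ phi₀ e^(−βd) dd = phi₀·(e^(−β·d₁) − e^(−β·d₂)) / (β·(d₂−d₁))
e^(−0.4×0.4) = 0.8521; e^(−0.4×3.1) = 0.2894
⟨phi⟩ = 0.46 × (0.8521 − 0.2894) / (0.4 × 2.7) = 0.46 × 0.5211 = 0.2397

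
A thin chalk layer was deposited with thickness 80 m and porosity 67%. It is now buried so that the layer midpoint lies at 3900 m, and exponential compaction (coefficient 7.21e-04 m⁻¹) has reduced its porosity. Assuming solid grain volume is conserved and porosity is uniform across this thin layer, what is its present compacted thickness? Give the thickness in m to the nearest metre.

Working in km (1 km = 1000 m; k in km⁻¹ = k in m⁻¹ × 1000):
Porosity at 3.9 km: φ = 0.67·exp(−0.721×3.9) = 0.0403
Solid-volume conservation: h(1−φ) = h₀(1−φ₀) ⇒ h = h₀·(1−φ₀)/(1−φ)
h = 0.08 × (1 − 0.67)/(1 − 0.0403) = 0.08 × 0.3438 = 0.0275 km

28 m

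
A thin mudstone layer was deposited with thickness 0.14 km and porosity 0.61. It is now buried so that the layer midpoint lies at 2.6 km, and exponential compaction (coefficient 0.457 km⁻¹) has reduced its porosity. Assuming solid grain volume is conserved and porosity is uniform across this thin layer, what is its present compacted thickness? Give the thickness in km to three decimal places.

Porosity at 2.6 km: phi = 0.61·exp(−0.457×2.6) = 0.1859
Solid-volume conservation: h(1−phi) = h₀(1−phi₀) ⇒ h = h₀·(1−phi₀)/(1−phi)
h = 0.14 × (1 − 0.61)/(1 − 0.1859) = 0.14 × 0.4791 = 0.0671 km

0.067 km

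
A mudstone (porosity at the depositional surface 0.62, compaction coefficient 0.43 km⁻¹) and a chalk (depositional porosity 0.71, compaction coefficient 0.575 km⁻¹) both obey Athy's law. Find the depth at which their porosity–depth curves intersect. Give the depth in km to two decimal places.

Set φ₀ₐ e^(−cₐz) = φ₀ᵦ e^(−cᵦz) ⇒ ln(φ₀ₐ/φ₀ᵦ) = (cₐ − cᵦ)·z
z = ln(0.62/0.71) / (0.43 − 0.575) = -0.1355 / -0.145 = 0.935 km

0.93 km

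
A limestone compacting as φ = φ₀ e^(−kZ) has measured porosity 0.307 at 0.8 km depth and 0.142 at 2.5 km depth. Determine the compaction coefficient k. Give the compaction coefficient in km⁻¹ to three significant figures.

0.454 km⁻¹

Athy: φ(Z) = φ₀ e^(−kZ) ⇒ φ₁/φ₂ = e^{k(Z₂−Z₁)} ⇒ k = ln(φ₁/φ₂)/(Z₂−Z₁)
k = ln(0.307/0.142) / (2.5 − 0.8) = ln(2.162) / 1.7 = 0.7710 / 1.7 = 0.4535 km⁻¹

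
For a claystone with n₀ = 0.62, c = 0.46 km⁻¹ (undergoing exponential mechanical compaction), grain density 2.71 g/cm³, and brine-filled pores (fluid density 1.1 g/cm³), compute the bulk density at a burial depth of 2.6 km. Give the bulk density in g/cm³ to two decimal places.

2.41 g/cm³

Porosity at depth: n = 0.62·exp(−0.46×2.6) = 0.62×0.3024 = 0.1875
Bulk density: ρ_b = (1−n)ρ_g + n·ρ_f = 0.8125×2.71 + 0.1875×1.1
       = 2.202 + 0.206 = 2.408 g/cm³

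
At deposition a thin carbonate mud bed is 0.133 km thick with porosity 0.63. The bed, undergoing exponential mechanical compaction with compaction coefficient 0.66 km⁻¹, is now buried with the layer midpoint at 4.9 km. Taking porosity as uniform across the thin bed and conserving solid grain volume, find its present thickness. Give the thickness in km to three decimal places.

0.050 km

Porosity at 4.9 km: φ = 0.63·exp(−0.66×4.9) = 0.0248
Solid-volume conservation: h(1−φ) = h₀(1−φ₀) ⇒ h = h₀·(1−φ₀)/(1−φ)
h = 0.133 × (1 − 0.63)/(1 − 0.0248) = 0.133 × 0.3794 = 0.0505 km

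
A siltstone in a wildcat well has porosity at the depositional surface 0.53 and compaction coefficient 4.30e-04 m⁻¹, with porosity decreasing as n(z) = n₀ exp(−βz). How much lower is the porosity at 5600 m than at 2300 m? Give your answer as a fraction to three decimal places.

Working in km (1 km = 1000 m; β in km⁻¹ = β in m⁻¹ × 1000):
n(2.3) = 0.53·e^(−0.43×2.3) = 0.1971
n(5.6) = 0.53·e^(−0.43×5.6) = 0.0477
Δn = 0.1971 − 0.0477 = 0.1494

0.149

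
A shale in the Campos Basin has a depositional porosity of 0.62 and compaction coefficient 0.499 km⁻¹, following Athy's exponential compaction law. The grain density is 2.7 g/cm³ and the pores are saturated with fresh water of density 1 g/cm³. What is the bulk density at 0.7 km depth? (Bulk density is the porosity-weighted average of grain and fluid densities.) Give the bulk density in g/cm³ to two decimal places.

Porosity at depth: phi = 0.62·exp(−0.499×0.7) = 0.62×0.7052 = 0.4372
Bulk density: ρ_b = (1−phi)ρ_g + phi·ρ_f = 0.5628×2.7 + 0.4372×1
       = 1.520 + 0.437 = 1.957 g/cm³

1.96 g/cm³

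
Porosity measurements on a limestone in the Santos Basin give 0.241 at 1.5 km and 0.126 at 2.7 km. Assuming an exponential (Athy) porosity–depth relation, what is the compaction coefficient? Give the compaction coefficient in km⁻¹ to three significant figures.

Athy: φ(z) = φ₀ e^(−βz) ⇒ φ₁/φ₂ = e^{β(z₂−z₁)} ⇒ β = ln(φ₁/φ₂)/(z₂−z₁)
β = ln(0.241/0.126) / (2.7 − 1.5) = ln(1.913) / 1.2 = 0.6485 / 1.2 = 0.5404 km⁻¹

0.540 km⁻¹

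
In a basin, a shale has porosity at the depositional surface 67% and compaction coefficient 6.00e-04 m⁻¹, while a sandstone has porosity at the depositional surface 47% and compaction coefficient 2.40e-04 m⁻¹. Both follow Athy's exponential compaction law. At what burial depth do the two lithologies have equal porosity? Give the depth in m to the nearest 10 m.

Working in km (1 km = 1000 m; c in km⁻¹ = c in m⁻¹ × 1000):
Set φ₀ₐ e^(−cₐd) = φ₀ᵦ e^(−cᵦd) ⇒ ln(φ₀ₐ/φ₀ᵦ) = (cₐ − cᵦ)·d
d = ln(0.67/0.47) / (0.6 − 0.24) = 0.3545 / 0.36 = 0.985 km

980 m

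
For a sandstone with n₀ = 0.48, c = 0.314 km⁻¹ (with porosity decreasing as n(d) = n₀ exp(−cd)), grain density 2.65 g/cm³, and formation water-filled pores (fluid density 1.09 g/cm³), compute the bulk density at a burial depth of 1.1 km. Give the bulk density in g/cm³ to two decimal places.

2.12 g/cm³

Porosity at depth: n = 0.48·exp(−0.314×1.1) = 0.48×0.7079 = 0.3398
Bulk density: ρ_b = (1−n)ρ_g + n·ρ_f = 0.6602×2.65 + 0.3398×1.09
       = 1.750 + 0.370 = 2.120 g/cm³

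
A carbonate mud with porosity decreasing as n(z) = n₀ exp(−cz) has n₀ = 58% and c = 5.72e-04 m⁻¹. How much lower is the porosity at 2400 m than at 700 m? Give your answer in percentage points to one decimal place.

Working in km (1 km = 1000 m; c in km⁻¹ = c in m⁻¹ × 1000):
n(0.7) = 0.58·e^(−0.572×0.7) = 0.3886
n(2.4) = 0.58·e^(−0.572×2.4) = 0.1470
Δn = 0.3886 − 0.1470 = 0.2417

24.2 percentage points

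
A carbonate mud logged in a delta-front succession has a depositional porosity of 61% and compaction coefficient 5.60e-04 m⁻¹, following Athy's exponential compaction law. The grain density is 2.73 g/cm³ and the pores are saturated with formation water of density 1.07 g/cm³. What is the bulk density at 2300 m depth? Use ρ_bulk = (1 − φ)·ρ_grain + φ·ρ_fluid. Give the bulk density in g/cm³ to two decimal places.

Working in km (1 km = 1000 m; β in km⁻¹ = β in m⁻¹ × 1000):
Porosity at depth: n = 0.61·exp(−0.56×2.3) = 0.61×0.2758 = 0.1683
Bulk density: ρ_b = (1−n)ρ_g + n·ρ_f = 0.8317×2.73 + 0.1683×1.07
       = 2.271 + 0.180 = 2.451 g/cm³

2.45 g/cm³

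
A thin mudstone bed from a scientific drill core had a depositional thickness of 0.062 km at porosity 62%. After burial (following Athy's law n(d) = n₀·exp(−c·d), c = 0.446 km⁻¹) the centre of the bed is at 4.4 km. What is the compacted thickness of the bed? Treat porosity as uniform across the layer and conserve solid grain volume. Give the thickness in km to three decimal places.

Porosity at 4.4 km: n = 0.62·exp(−0.446×4.4) = 0.0871
Solid-volume conservation: h(1−n) = h₀(1−n₀) ⇒ h = h₀·(1−n₀)/(1−n)
h = 0.062 × (1 − 0.62)/(1 − 0.0871) = 0.062 × 0.4163 = 0.0258 km

0.026 km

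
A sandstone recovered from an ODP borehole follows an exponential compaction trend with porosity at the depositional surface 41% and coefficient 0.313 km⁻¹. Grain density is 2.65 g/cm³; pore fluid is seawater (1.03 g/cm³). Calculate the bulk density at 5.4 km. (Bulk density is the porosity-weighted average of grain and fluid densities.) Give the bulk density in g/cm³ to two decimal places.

2.53 g/cm³

Porosity at depth: n = 0.41·exp(−0.313×5.4) = 0.41×0.1845 = 0.0756
Bulk density: ρ_b = (1−n)ρ_g + n·ρ_f = 0.9244×2.65 + 0.0756×1.03
       = 2.450 + 0.078 = 2.527 g/cm³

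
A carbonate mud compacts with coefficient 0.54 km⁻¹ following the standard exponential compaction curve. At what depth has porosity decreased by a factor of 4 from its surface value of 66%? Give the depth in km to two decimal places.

2.57 km

φ/φ₀ = 1/4 ⇒ exp(−c·Z) = 1/4 ⇒ Z = ln(4) / c
Z = 1.3863 / 0.54 = 2.567 km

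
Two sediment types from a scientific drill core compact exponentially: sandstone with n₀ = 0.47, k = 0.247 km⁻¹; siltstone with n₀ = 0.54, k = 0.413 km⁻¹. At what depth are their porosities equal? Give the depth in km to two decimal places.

Set n₀ₐ e^(−kₐz) = n₀ᵦ e^(−kᵦz) ⇒ ln(n₀ₐ/n₀ᵦ) = (kₐ − kᵦ)·z
z = ln(0.47/0.54) / (0.247 − 0.413) = -0.1388 / -0.166 = 0.836 km

0.84 km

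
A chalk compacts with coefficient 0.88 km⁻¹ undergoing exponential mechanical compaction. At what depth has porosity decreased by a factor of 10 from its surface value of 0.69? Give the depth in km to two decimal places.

n/n₀ = 1/10 ⇒ exp(−β·z) = 1/10 ⇒ z = ln(10) / β
z = 2.3026 / 0.88 = 2.617 km

2.62 km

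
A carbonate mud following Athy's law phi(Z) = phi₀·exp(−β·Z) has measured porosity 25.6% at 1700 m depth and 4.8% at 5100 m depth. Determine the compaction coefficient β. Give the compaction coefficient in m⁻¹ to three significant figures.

Working in km (1 km = 1000 m; β in km⁻¹ = β in m⁻¹ × 1000):
Athy: phi(Z) = phi₀ e^(−βZ) ⇒ phi₁/phi₂ = e^{β(Z₂−Z₁)} ⇒ β = ln(phi₁/phi₂)/(Z₂−Z₁)
β = ln(0.256/0.048) / (5.1 − 1.7) = ln(5.333) / 3.4 = 1.6740 / 3.4 = 0.4923 km⁻¹

0.000492 m⁻¹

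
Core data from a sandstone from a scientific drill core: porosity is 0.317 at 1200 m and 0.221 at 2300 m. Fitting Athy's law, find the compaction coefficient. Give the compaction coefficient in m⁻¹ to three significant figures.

0.000328 m⁻¹

Working in km (1 km = 1000 m; k in km⁻¹ = k in m⁻¹ × 1000):
Athy: n(d) = n₀ e^(−kd) ⇒ n₁/n₂ = e^{k(d₂−d₁)} ⇒ k = ln(n₁/n₂)/(d₂−d₁)
k = ln(0.317/0.221) / (2.3 − 1.2) = ln(1.434) / 1.1 = 0.3607 / 1.1 = 0.3279 km⁻¹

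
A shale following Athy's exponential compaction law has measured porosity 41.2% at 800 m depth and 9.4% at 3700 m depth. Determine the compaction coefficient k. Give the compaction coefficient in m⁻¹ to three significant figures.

0.000510 m⁻¹

Working in km (1 km = 1000 m; k in km⁻¹ = k in m⁻¹ × 1000):
Athy: n(d) = n₀ e^(−kd) ⇒ n₁/n₂ = e^{k(d₂−d₁)} ⇒ k = ln(n₁/n₂)/(d₂−d₁)
k = ln(0.412/0.094) / (3.7 − 0.8) = ln(4.383) / 2.9 = 1.4777 / 2.9 = 0.5096 km⁻¹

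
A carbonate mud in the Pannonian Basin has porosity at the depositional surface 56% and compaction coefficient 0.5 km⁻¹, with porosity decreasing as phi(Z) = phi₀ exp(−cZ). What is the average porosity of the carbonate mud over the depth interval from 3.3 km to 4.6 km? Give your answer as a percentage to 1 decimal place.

⟨phi⟩ = (1/(Z₂−Z₁)) ∫ phi₀ e^(−cZ) dZ = phi₀·(e^(−c·Z₁) − e^(−c·Z₂)) / (c·(Z₂−Z₁))
e^(−0.5×3.3) = 0.1920; e^(−0.5×4.6) = 0.1003
⟨phi⟩ = 0.56 × (0.1920 − 0.1003) / (0.5 × 1.3) = 0.56 × 0.1412 = 0.0791

7.9%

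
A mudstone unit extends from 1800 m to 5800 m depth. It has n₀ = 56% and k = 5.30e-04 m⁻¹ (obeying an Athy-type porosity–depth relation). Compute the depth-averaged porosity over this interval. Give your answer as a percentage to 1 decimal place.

Working in km (1 km = 1000 m; k in km⁻¹ = k in m⁻¹ × 1000):
⟨n⟩ = (1/(d₂−d₁)) ∫ n₀ e^(−kd) dd = n₀·(e^(−k·d₁) − e^(−k·d₂)) / (k·(d₂−d₁))
e^(−0.53×1.8) = 0.3852; e^(−0.53×5.8) = 0.0462
⟨n⟩ = 0.56 × (0.3852 − 0.0462) / (0.53 × 4) = 0.56 × 0.1599 = 0.0895

9.0%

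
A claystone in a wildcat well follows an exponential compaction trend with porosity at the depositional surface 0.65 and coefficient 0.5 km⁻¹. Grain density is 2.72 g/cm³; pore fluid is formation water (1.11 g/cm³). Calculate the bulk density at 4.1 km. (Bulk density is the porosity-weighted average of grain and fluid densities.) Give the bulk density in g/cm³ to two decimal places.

Porosity at depth: phi = 0.65·exp(−0.5×4.1) = 0.65×0.1287 = 0.0837
Bulk density: ρ_b = (1−phi)ρ_g + phi·ρ_f = 0.9163×2.72 + 0.0837×1.11
       = 2.492 + 0.093 = 2.585 g/cm³

2.59 g/cm³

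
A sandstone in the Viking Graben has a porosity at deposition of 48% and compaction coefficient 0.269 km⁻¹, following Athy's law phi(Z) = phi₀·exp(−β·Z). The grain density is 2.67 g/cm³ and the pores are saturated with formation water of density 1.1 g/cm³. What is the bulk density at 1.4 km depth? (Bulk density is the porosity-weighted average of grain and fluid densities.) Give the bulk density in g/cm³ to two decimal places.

2.15 g/cm³

Porosity at depth: phi = 0.48·exp(−0.269×1.4) = 0.48×0.6862 = 0.3294
Bulk density: ρ_b = (1−phi)ρ_g + phi·ρ_f = 0.6706×2.67 + 0.3294×1.1
       = 1.791 + 0.362 = 2.153 g/cm³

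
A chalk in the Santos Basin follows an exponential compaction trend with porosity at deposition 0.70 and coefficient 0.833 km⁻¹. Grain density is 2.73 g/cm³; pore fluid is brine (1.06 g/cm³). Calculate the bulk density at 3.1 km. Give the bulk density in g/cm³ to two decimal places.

Porosity at depth: φ = 0.7·exp(−0.833×3.1) = 0.7×0.0756 = 0.0529
Bulk density: ρ_b = (1−φ)ρ_g + φ·ρ_f = 0.9471×2.73 + 0.0529×1.06
       = 2.586 + 0.056 = 2.642 g/cm³

2.64 g/cm³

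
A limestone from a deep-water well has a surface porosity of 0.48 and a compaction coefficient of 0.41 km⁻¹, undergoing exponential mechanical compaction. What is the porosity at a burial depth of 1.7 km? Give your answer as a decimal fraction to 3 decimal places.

phi = phi₀·exp(−c·d) = 0.48 × exp(−0.41 × 1.7) = 0.48 × exp(−0.697)
  = 0.48 × 0.4981 = 0.2391

0.239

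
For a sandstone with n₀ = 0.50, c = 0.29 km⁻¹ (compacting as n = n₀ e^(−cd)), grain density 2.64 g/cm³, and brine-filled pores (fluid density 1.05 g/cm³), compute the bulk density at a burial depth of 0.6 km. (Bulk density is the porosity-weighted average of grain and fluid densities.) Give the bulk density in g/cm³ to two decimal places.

Porosity at depth: n = 0.5·exp(−0.29×0.6) = 0.5×0.8403 = 0.4201
Bulk density: ρ_b = (1−n)ρ_g + n·ρ_f = 0.5799×2.64 + 0.4201×1.05
       = 1.531 + 0.441 = 1.972 g/cm³

1.97 g/cm³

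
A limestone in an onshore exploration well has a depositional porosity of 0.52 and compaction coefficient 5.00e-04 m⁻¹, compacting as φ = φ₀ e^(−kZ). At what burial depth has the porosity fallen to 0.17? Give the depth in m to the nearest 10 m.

Working in km (1 km = 1000 m; k in km⁻¹ = k in m⁻¹ × 1000):
Invert Athy's law: Z = ln(φ₀/φ) / k
Z = ln(0.52/0.17) / 0.5 = ln(3.059) / 0.5 = 1.1180 / 0.5 = 2.236 km

2240 m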